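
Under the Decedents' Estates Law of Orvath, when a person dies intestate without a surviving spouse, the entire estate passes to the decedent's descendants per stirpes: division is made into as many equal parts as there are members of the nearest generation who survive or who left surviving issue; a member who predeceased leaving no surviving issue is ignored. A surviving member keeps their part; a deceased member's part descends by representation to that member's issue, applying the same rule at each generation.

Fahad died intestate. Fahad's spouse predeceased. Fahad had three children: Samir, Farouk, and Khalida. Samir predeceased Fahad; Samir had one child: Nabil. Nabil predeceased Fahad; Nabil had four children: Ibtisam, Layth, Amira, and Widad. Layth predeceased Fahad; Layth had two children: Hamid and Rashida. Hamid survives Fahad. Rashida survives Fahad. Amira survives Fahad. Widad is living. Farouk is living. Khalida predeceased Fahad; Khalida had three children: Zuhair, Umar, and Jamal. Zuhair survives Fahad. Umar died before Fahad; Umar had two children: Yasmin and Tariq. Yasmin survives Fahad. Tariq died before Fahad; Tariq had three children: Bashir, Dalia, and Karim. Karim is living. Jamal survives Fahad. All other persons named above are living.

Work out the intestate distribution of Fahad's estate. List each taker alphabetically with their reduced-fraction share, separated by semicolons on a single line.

There is no surviving spouse, so the entire estate passes to Fahad's descendants per stirpes.
The estate is divided into 3 equal shares of 1/3 among Samir, Farouk, Khalida.
Samir predeceased; the 1/3 allotted to Samir's branch passes to Samir's issue by representation.
Nabil's line is the sole branch at this level, so the full 1/3 passes to Nabil's issue by representation.
The 1/3 is divided into 4 equal shares of 1/12 among Ibtisam, Layth, Amira, Widad.
Ibtisam is living and takes 1/12.
Layth predeceased; the 1/12 allotted to Layth's branch passes to Layth's issue by representation.
The 1/12 is divided into 2 equal shares of 1/24 among Hamid, Rashida.
Hamid is living and takes 1/24.
Rashida is living and takes 1/24.
Amira is living and takes 1/12.
Widad is living and takes 1/12.
Farouk is living and takes 1/3.
Khalida predeceased; the 1/3 allotted to Khalida's branch passes to Khalida's issue by representation.
The 1/3 is divided into 3 equal shares of 1/9 among Zuhair, Umar, Jamal.
Zuhair is living and takes 1/9.
Umar predeceased; the 1/9 allotted to Umar's branch passes to Umar's issue by representation.
The 1/9 is divided into 2 equal shares of 1/18 among Yasmin, Tariq.
Yasmin is living and takes 1/18.
Tariq predeceased; the 1/18 allotted to Tariq's branch passes to Tariq's issue by representation.
The 1/18 is divided into 3 equal shares of 1/54 among Bashir, Dalia, Karim.
Bashir is living and takes 1/54.
Dalia is living and takes 1/54.
Karim is living and takes 1/54.
Jamal is living and takes 1/9.

Amira 1/12; Bashir 1/54; Dalia 1/54; Farouk 1/3; Hamid 1/24; Ibtisam 1/12; Jamal 1/9; Karim 1/54; Rashida 1/24; Widad 1/12; Yasmin 1/18; Zuhair 1/9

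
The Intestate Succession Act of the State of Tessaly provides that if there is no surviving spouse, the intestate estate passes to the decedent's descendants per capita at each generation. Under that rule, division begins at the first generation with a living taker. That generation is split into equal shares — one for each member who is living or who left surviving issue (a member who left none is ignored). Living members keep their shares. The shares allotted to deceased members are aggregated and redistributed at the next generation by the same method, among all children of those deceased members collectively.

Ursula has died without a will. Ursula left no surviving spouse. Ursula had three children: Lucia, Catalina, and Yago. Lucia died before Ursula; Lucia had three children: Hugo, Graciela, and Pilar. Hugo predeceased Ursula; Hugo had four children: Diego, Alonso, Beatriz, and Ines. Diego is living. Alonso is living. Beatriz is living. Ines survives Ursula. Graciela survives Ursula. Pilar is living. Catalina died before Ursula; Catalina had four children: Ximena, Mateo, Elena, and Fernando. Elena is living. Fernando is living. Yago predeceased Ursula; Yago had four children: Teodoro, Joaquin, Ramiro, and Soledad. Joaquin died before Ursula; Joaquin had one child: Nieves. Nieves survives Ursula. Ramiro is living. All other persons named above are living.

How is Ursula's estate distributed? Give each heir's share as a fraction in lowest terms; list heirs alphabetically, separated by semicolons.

There is no surviving spouse, so the entire estate passes to Ursula's descendants per capita at each generation.
No one at generation 1 (Lucia, Catalina, Yago) is living; moving to the next generation.
At generation 2 (Hugo, Graciela, Pilar, Ximena, Mateo, Elena, Fernando, Teodoro, Joaquin, Ramiro, Soledad) there are 11 shares of (1)/11 = 1/11 each.
Living: Graciela, Pilar, Ximena, Mateo, Elena, Fernando, Teodoro, Ramiro, and Soledad — each takes 1/11.
Deceased: Hugo and Joaquin. Their combined 2/11 is pooled and carried to generation 3.
At generation 3 (Diego, Alonso, Beatriz, Ines, Nieves) there are 5 shares of (2/11)/5 = 2/55 each.
Living: Diego, Alonso, Beatriz, Ines, and Nieves — each takes 2/55.

Alonso 2/55; Beatriz 2/55; Diego 2/55; Elena 1/11; Fernando 1/11; Graciela 1/11; Ines 2/55; Mateo 1/11; Nieves 2/55; Pilar 1/11; Ramiro 1/11; Soledad 1/11; Teodoro 1/11; Ximena 1/11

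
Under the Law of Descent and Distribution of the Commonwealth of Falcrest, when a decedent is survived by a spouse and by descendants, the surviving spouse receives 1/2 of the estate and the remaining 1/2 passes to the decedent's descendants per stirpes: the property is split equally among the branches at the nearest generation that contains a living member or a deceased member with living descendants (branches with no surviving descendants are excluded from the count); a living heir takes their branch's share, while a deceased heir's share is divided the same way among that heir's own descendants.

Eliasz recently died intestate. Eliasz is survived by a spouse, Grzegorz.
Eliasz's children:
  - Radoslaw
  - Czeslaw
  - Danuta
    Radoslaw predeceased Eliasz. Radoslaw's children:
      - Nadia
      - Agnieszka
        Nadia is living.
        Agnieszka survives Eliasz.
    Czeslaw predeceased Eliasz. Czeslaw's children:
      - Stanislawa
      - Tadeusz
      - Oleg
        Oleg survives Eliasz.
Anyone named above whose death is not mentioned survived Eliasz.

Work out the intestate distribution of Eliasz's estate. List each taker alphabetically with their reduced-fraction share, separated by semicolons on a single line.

Agnieszka 1/12; Danuta 1/6; Grzegorz 1/2; Nadia 1/12; Oleg 1/18; Stanislawa 1/18; Tadeusz 1/18

Grzegorz, as surviving spouse, takes 1/2.
The remaining 1/2 passes to Eliasz's descendants per stirpes.
The 1/2 is divided into 3 equal shares of 1/6 among Radoslaw, Czeslaw, Danuta.
Radoslaw predeceased; the 1/6 allotted to Radoslaw's branch passes to Radoslaw's issue by representation.
The 1/6 is divided into 2 equal shares of 1/12 among Nadia, Agnieszka.
Nadia is living and takes 1/12.
Agnieszka is living and takes 1/12.
Czeslaw predeceased; the 1/6 allotted to Czeslaw's branch passes to Czeslaw's issue by representation.
The 1/6 is divided into 3 equal shares of 1/18 among Stanislawa, Tadeusz, Oleg.
Stanislawa is living and takes 1/18.
Tadeusz is living and takes 1/18.
Oleg is living and takes 1/18.
Danuta is living and takes 1/6.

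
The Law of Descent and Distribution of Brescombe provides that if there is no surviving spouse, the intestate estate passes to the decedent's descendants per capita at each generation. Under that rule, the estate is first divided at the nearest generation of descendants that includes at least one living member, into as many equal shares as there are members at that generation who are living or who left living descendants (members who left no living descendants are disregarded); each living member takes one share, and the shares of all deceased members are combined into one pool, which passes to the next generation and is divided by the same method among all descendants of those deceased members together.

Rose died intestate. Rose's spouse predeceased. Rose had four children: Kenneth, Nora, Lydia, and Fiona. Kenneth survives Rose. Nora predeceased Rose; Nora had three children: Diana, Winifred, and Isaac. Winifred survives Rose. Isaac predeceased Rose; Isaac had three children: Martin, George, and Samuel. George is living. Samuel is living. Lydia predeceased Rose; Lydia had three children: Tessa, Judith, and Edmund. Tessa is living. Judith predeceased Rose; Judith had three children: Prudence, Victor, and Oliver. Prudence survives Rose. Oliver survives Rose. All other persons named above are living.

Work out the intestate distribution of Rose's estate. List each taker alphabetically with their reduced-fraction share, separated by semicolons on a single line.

Diana 1/12; Edmund 1/12; Fiona 1/4; George 1/36; Kenneth 1/4; Martin 1/36; Oliver 1/36; Prudence 1/36; Samuel 1/36; Tessa 1/12; Victor 1/36; Winifred 1/12

There is no surviving spouse, so the entire estate passes to Rose's descendants per capita at each generation.
At generation 1 (Kenneth, Nora, Lydia, Fiona) there are 4 shares of (1)/4 = 1/4 each.
Living: Kenneth and Fiona — each takes 1/4.
Deceased: Nora and Lydia. Their combined 1/2 is pooled and carried to generation 2.
At generation 2 (Diana, Winifred, Isaac, Tessa, Judith, Edmund) there are 6 shares of (1/2)/6 = 1/12 each.
Living: Diana, Winifred, Tessa, and Edmund — each takes 1/12.
Deceased: Isaac and Judith. Their combined 1/6 is pooled and carried to generation 3.
At generation 3 (Martin, George, Samuel, Prudence, Victor, Oliver) there are 6 shares of (1/6)/6 = 1/36 each.
Living: Martin, George, Samuel, Prudence, Victor, and Oliver — each takes 1/36.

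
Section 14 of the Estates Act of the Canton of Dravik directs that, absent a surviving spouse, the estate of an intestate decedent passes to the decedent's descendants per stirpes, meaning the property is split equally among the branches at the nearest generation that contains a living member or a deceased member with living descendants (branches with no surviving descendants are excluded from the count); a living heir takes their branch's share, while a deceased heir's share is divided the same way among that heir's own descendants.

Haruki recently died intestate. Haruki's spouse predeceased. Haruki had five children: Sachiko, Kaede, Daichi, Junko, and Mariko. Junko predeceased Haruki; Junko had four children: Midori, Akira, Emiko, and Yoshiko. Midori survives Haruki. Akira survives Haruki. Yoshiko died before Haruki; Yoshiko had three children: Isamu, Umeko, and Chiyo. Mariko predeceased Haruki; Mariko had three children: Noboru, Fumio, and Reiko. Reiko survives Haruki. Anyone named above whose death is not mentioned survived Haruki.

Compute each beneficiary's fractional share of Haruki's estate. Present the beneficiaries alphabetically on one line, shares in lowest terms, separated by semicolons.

There is no surviving spouse, so the entire estate passes to Haruki's descendants per stirpes.
The estate is divided into 5 equal shares of 1/5 among Sachiko, Kaede, Daichi, Junko, Mariko.
Sachiko is living and takes 1/5.
Kaede is living and takes 1/5.
Daichi is living and takes 1/5.
Junko predeceased; the 1/5 allotted to Junko's branch passes to Junko's issue by representation.
The 1/5 is divided into 4 equal shares of 1/20 among Midori, Akira, Emiko, Yoshiko.
Midori is living and takes 1/20.
Akira is living and takes 1/20.
Emiko is living and takes 1/20.
Yoshiko predeceased; the 1/20 allotted to Yoshiko's branch passes to Yoshiko's issue by representation.
The 1/20 is divided into 3 equal shares of 1/60 among Isamu, Umeko, Chiyo.
Isamu is living and takes 1/60.
Umeko is living and takes 1/60.
Chiyo is living and takes 1/60.
Mariko predeceased; the 1/5 allotted to Mariko's branch passes to Mariko's issue by representation.
The 1/5 is divided into 3 equal shares of 1/15 among Noboru, Fumio, Reiko.
Noboru is living and takes 1/15.
Fumio is living and takes 1/15.
Reiko is living and takes 1/15.

Akira 1/20; Chiyo 1/60; Daichi 1/5; Emiko 1/20; Fumio 1/15; Isamu 1/60; Kaede 1/5; Midori 1/20; Noboru 1/15; Reiko 1/15; Sachiko 1/5; Umeko 1/60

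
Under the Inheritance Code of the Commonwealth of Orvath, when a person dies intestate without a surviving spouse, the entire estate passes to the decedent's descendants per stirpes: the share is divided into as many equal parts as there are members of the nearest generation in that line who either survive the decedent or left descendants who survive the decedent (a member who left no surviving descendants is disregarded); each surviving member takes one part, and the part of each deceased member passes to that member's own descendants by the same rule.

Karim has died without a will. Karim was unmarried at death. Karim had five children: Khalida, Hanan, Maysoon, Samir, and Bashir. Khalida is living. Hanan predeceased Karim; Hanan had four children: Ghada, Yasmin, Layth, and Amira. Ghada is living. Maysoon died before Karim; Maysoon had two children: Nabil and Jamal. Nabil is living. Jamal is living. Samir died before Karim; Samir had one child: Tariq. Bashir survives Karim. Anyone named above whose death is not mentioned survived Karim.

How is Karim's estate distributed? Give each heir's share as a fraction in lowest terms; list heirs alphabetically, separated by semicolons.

Amira 1/20; Bashir 1/5; Ghada 1/20; Jamal 1/10; Khalida 1/5; Layth 1/20; Nabil 1/10; Tariq 1/5; Yasmin 1/20

There is no surviving spouse, so the entire estate passes to Karim's descendants per stirpes.
The estate is divided into 5 equal shares of 1/5 among Khalida, Hanan, Maysoon, Samir, Bashir.
Khalida is living and takes 1/5.
Hanan predeceased; the 1/5 allotted to Hanan's branch passes to Hanan's issue by representation.
The 1/5 is divided into 4 equal shares of 1/20 among Ghada, Yasmin, Layth, Amira.
Ghada is living and takes 1/20.
Yasmin is living and takes 1/20.
Layth is living and takes 1/20.
Amira is living and takes 1/20.
Maysoon predeceased; the 1/5 allotted to Maysoon's branch passes to Maysoon's issue by representation.
The 1/5 is divided into 2 equal shares of 1/10 among Nabil, Jamal.
Nabil is living and takes 1/10.
Jamal is living and takes 1/10.
Samir predeceased; the 1/5 allotted to Samir's branch passes to Samir's issue by representation.
Tariq is the sole taker at this level and receives the full 1/5.
Bashir is living and takes 1/5.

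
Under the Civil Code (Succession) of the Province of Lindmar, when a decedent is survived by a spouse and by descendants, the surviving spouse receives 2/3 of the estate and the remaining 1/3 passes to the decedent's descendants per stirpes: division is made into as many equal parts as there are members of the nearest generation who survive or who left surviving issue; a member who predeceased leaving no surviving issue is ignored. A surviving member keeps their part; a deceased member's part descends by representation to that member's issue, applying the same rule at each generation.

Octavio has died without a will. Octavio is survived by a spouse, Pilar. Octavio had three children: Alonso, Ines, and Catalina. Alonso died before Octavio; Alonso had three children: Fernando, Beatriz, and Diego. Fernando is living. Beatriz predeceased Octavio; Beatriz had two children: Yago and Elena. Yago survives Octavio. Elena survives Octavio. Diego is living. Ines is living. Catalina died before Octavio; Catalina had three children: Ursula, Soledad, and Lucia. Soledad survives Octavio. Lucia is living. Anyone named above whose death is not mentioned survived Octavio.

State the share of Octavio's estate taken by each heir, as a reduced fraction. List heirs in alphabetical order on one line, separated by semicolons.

Pilar, as surviving spouse, takes 2/3.
The remaining 1/3 passes to Octavio's descendants per stirpes.
The 1/3 is divided into 3 equal shares of 1/9 among Alonso, Ines, Catalina.
Alonso predeceased; the 1/9 allotted to Alonso's branch passes to Alonso's issue by representation.
The 1/9 is divided into 3 equal shares of 1/27 among Fernando, Beatriz, Diego.
Fernando is living and takes 1/27.
Beatriz predeceased; the 1/27 allotted to Beatriz's branch passes to Beatriz's issue by representation.
The 1/27 is divided into 2 equal shares of 1/54 among Yago, Elena.
Yago is living and takes 1/54.
Elena is living and takes 1/54.
Diego is living and takes 1/27.
Ines is living and takes 1/9.
Catalina predeceased; the 1/9 allotted to Catalina's branch passes to Catalina's issue by representation.
The 1/9 is divided into 3 equal shares of 1/27 among Ursula, Soledad, Lucia.
Ursula is living and takes 1/27.
Soledad is living and takes 1/27.
Lucia is living and takes 1/27.

Diego 1/27; Elena 1/54; Fernando 1/27; Ines 1/9; Lucia 1/27; Pilar 2/3; Soledad 1/27; Ursula 1/27; Yago 1/54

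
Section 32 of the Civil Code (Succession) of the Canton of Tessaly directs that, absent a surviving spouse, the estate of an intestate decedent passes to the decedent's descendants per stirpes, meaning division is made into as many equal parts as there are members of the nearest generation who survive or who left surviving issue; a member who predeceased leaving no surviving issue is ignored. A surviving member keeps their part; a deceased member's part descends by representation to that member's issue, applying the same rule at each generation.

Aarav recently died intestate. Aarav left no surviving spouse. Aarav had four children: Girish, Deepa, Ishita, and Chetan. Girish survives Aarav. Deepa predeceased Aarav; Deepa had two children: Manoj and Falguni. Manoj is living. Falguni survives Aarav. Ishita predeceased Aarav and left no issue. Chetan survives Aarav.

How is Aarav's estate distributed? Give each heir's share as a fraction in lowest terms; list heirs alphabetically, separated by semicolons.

Chetan 1/3; Falguni 1/6; Girish 1/3; Manoj 1/6

There is no surviving spouse, so the entire estate passes to Aarav's descendants per stirpes.
Ishita left no surviving issue, so that branch lapses and is disregarded.
The estate is divided into 3 equal shares of 1/3 among Girish, Deepa, Chetan.
Girish is living and takes 1/3.
Deepa predeceased; the 1/3 allotted to Deepa's branch passes to Deepa's issue by representation.
The 1/3 is divided into 2 equal shares of 1/6 among Manoj, Falguni.
Manoj is living and takes 1/6.
Falguni is living and takes 1/6.
Chetan is living and takes 1/3.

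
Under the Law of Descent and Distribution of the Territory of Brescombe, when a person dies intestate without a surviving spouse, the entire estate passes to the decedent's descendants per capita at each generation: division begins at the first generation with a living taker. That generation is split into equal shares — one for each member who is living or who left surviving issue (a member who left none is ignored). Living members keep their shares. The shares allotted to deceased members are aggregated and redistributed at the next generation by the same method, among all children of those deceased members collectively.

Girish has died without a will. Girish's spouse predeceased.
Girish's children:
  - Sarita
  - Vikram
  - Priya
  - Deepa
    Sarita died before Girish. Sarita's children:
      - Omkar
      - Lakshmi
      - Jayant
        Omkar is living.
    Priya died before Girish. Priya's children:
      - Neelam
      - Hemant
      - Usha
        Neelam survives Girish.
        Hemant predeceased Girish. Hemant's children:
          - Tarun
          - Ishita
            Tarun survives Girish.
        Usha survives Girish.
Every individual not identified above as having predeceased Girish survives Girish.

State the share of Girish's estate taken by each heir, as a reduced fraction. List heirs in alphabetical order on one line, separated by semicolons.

There is no surviving spouse, so the entire estate passes to Girish's descendants per capita at each generation.
At generation 1 (Sarita, Vikram, Priya, Deepa) there are 4 shares of (1)/4 = 1/4 each.
Living: Vikram and Deepa — each takes 1/4.
Deceased: Sarita and Priya. Their combined 1/2 is pooled and carried to generation 2.
At generation 2 (Omkar, Lakshmi, Jayant, Neelam, Hemant, Usha) there are 6 shares of (1/2)/6 = 1/12 each.
Living: Omkar, Lakshmi, Jayant, Neelam, and Usha — each takes 1/12.
Deceased: Hemant. That 1/12 share is carried to generation 3.
At generation 3 (Tarun, Ishita) there are 2 shares of (1/12)/2 = 1/24 each.
Living: Tarun and Ishita — each takes 1/24.

Deepa 1/4; Ishita 1/24; Jayant 1/12; Lakshmi 1/12; Neelam 1/12; Omkar 1/12; Tarun 1/24; Usha 1/12; Vikram 1/4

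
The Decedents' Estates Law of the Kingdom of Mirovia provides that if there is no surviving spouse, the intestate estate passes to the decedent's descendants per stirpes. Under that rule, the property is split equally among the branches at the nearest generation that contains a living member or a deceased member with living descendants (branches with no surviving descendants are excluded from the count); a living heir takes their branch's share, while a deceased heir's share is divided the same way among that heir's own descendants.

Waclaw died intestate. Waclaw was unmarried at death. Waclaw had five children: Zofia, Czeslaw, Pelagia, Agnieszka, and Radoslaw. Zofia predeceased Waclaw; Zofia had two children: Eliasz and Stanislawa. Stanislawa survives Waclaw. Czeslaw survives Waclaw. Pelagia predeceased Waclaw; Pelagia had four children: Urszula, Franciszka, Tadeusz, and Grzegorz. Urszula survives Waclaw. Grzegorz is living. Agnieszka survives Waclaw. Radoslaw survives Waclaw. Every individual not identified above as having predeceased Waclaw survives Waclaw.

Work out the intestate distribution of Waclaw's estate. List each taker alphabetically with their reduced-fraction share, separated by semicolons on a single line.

There is no surviving spouse, so the entire estate passes to Waclaw's descendants per stirpes.
The estate is divided into 5 equal shares of 1/5 among Zofia, Czeslaw, Pelagia, Agnieszka, Radoslaw.
Zofia predeceased; the 1/5 allotted to Zofia's branch passes to Zofia's issue by representation.
The 1/5 is divided into 2 equal shares of 1/10 among Eliasz, Stanislawa.
Eliasz is living and takes 1/10.
Stanislawa is living and takes 1/10.
Czeslaw is living and takes 1/5.
Pelagia predeceased; the 1/5 allotted to Pelagia's branch passes to Pelagia's issue by representation.
The 1/5 is divided into 4 equal shares of 1/20 among Urszula, Franciszka, Tadeusz, Grzegorz.
Urszula is living and takes 1/20.
Franciszka is living and takes 1/20.
Tadeusz is living and takes 1/20.
Grzegorz is living and takes 1/20.
Agnieszka is living and takes 1/5.
Radoslaw is living and takes 1/5.

Agnieszka 1/5; Czeslaw 1/5; Eliasz 1/10; Franciszka 1/20; Grzegorz 1/20; Radoslaw 1/5; Stanislawa 1/10; Tadeusz 1/20; Urszula 1/20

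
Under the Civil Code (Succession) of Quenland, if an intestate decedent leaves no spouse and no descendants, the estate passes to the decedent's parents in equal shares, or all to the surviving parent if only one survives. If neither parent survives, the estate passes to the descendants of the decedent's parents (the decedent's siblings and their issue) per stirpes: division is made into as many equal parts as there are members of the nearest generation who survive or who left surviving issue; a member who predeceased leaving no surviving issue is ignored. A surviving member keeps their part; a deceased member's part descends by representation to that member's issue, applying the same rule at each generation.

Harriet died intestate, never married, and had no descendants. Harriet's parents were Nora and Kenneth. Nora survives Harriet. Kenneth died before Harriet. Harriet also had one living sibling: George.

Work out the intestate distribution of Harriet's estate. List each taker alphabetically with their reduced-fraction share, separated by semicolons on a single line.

Only one parent, Nora, survives, so Nora takes the entire estate. The siblings take nothing because a surviving parent has priority.

Nora 1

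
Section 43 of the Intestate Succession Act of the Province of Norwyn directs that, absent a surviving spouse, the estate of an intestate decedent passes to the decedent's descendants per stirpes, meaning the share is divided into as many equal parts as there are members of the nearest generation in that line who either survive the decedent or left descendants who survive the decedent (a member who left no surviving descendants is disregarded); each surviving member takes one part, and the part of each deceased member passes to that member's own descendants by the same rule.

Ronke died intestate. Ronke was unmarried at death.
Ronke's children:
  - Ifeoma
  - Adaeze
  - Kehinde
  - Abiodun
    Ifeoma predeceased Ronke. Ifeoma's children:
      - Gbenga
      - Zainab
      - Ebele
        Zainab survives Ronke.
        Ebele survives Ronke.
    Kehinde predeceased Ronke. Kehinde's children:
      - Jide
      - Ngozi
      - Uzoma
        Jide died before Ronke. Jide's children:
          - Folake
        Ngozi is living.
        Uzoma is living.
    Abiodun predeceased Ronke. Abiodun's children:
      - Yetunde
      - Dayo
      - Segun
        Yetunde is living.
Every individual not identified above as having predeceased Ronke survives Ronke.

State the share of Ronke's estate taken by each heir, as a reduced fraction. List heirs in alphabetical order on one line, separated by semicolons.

There is no surviving spouse, so the entire estate passes to Ronke's descendants per stirpes.
The estate is divided into 4 equal shares of 1/4 among Ifeoma, Adaeze, Kehinde, Abiodun.
Ifeoma predeceased; the 1/4 allotted to Ifeoma's branch passes to Ifeoma's issue by representation.
The 1/4 is divided into 3 equal shares of 1/12 among Gbenga, Zainab, Ebele.
Gbenga is living and takes 1/12.
Zainab is living and takes 1/12.
Ebele is living and takes 1/12.
Adaeze is living and takes 1/4.
Kehinde predeceased; the 1/4 allotted to Kehinde's branch passes to Kehinde's issue by representation.
The 1/4 is divided into 3 equal shares of 1/12 among Jide, Ngozi, Uzoma.
Jide predeceased; the 1/12 allotted to Jide's branch passes to Jide's issue by representation.
Folake is the sole taker at this level and receives the full 1/12.
Ngozi is living and takes 1/12.
Uzoma is living and takes 1/12.
Abiodun predeceased; the 1/4 allotted to Abiodun's branch passes to Abiodun's issue by representation.
The 1/4 is divided into 3 equal shares of 1/12 among Yetunde, Dayo, Segun.
Yetunde is living and takes 1/12.
Dayo is living and takes 1/12.
Segun is living and takes 1/12.

Adaeze 1/4; Dayo 1/12; Ebele 1/12; Folake 1/12; Gbenga 1/12; Ngozi 1/12; Segun 1/12; Uzoma 1/12; Yetunde 1/12; Zainab 1/12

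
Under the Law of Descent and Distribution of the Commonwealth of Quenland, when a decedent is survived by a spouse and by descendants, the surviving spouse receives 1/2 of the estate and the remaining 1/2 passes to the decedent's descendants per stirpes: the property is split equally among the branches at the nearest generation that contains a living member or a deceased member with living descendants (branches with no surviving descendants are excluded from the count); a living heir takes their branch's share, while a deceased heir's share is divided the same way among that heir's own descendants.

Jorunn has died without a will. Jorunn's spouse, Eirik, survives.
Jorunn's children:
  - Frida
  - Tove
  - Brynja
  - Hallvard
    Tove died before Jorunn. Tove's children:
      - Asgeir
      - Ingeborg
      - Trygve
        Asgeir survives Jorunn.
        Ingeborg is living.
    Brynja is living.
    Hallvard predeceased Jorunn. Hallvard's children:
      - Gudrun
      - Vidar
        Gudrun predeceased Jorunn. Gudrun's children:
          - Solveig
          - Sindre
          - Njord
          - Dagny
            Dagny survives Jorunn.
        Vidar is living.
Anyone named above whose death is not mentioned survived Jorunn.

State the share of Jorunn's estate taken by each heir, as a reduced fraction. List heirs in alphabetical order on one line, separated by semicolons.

Eirik, as surviving spouse, takes 1/2.
The remaining 1/2 passes to Jorunn's descendants per stirpes.
The 1/2 is divided into 4 equal shares of 1/8 among Frida, Tove, Brynja, Hallvard.
Frida is living and takes 1/8.
Tove predeceased; the 1/8 allotted to Tove's branch passes to Tove's issue by representation.
The 1/8 is divided into 3 equal shares of 1/24 among Asgeir, Ingeborg, Trygve.
Asgeir is living and takes 1/24.
Ingeborg is living and takes 1/24.
Trygve is living and takes 1/24.
Brynja is living and takes 1/8.
Hallvard predeceased; the 1/8 allotted to Hallvard's branch passes to Hallvard's issue by representation.
The 1/8 is divided into 2 equal shares of 1/16 among Gudrun, Vidar.
Gudrun predeceased; the 1/16 allotted to Gudrun's branch passes to Gudrun's issue by representation.
The 1/16 is divided into 4 equal shares of 1/64 among Solveig, Sindre, Njord, Dagny.
Solveig is living and takes 1/64.
Sindre is living and takes 1/64.
Njord is living and takes 1/64.
Dagny is living and takes 1/64.
Vidar is living and takes 1/16.

Asgeir 1/24; Brynja 1/8; Dagny 1/64; Eirik 1/2; Frida 1/8; Ingeborg 1/24; Njord 1/64; Sindre 1/64; Solveig 1/64; Trygve 1/24; Vidar 1/16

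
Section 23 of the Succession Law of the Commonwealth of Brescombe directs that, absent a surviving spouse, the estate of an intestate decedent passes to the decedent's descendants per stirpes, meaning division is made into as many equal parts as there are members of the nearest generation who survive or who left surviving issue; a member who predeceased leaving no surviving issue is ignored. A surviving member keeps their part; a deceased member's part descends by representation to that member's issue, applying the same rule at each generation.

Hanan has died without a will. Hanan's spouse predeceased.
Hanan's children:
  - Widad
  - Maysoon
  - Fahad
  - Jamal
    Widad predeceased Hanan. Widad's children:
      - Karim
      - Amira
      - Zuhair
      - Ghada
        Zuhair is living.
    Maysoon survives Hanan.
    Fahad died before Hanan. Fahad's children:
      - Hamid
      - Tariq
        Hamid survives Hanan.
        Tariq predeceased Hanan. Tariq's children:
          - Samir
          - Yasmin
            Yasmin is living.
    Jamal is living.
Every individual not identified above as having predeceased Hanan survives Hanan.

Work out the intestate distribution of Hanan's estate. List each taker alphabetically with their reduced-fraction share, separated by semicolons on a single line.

There is no surviving spouse, so the entire estate passes to Hanan's descendants per stirpes.
The estate is divided into 4 equal shares of 1/4 among Widad, Maysoon, Fahad, Jamal.
Widad predeceased; the 1/4 allotted to Widad's branch passes to Widad's issue by representation.
The 1/4 is divided into 4 equal shares of 1/16 among Karim, Amira, Zuhair, Ghada.
Karim is living and takes 1/16.
Amira is living and takes 1/16.
Zuhair is living and takes 1/16.
Ghada is living and takes 1/16.
Maysoon is living and takes 1/4.
Fahad predeceased; the 1/4 allotted to Fahad's branch passes to Fahad's issue by representation.
The 1/4 is divided into 2 equal shares of 1/8 among Hamid, Tariq.
Hamid is living and takes 1/8.
Tariq predeceased; the 1/8 allotted to Tariq's branch passes to Tariq's issue by representation.
The 1/8 is divided into 2 equal shares of 1/16 among Samir, Yasmin.
Samir is living and takes 1/16.
Yasmin is living and takes 1/16.
Jamal is living and takes 1/4.

Amira 1/16; Ghada 1/16; Hamid 1/8; Jamal 1/4; Karim 1/16; Maysoon 1/4; Samir 1/16; Yasmin 1/16; Zuhair 1/16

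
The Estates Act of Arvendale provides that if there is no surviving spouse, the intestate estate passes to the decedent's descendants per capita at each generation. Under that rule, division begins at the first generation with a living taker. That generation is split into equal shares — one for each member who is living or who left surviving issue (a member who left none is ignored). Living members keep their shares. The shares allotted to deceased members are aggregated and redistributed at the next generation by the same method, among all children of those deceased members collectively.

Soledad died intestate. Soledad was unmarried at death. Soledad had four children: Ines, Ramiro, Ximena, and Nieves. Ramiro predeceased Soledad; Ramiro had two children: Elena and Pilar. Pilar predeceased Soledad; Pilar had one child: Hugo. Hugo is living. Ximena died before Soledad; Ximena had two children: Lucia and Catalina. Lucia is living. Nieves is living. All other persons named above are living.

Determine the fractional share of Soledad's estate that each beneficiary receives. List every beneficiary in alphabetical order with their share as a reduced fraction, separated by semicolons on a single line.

There is no surviving spouse, so the entire estate passes to Soledad's descendants per capita at each generation.
At generation 1 (Ines, Ramiro, Ximena, Nieves) there are 4 shares of (1)/4 = 1/4 each.
Living: Ines and Nieves — each takes 1/4.
Deceased: Ramiro and Ximena. Their combined 1/2 is pooled and carried to generation 2.
At generation 2 (Elena, Pilar, Lucia, Catalina) there are 4 shares of (1/2)/4 = 1/8 each.
Living: Elena, Lucia, and Catalina — each takes 1/8.
Deceased: Pilar. That 1/8 share is carried to generation 3.
At generation 3 (Hugo) there are 1 shares of (1/8)/1 = 1/8 each.
Living: Hugo — each takes 1/8.

Catalina 1/8; Elena 1/8; Hugo 1/8; Ines 1/4; Lucia 1/8; Nieves 1/4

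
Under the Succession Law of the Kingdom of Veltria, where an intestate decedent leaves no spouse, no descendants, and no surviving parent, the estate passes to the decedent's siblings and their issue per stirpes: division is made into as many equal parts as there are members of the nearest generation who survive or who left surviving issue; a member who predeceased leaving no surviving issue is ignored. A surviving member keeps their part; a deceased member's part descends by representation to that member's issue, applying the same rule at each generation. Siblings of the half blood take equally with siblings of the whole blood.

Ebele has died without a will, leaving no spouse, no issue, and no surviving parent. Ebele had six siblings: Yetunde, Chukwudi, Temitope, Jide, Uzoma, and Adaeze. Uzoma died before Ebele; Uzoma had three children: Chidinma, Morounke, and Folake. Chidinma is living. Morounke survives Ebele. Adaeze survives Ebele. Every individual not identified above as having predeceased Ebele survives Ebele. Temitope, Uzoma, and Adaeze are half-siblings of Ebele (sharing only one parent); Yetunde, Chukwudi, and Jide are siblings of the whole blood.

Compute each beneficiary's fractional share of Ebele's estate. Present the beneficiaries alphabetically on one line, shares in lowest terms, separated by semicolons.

No spouse, descendants, or parent survives, so the estate passes to Ebele's siblings per stirpes.
Half-blood and whole-blood siblings take equally under the stated rule.
The estate is divided into 6 equal shares of 1/6 among Yetunde, Chukwudi, Temitope, Jide, Uzoma, Adaeze.
Yetunde is living and takes 1/6.
Chukwudi is living and takes 1/6.
Temitope is living and takes 1/6.
Jide is living and takes 1/6.
Uzoma predeceased; the 1/6 allotted to Uzoma's branch passes to Uzoma's issue by representation.
The 1/6 is divided into 3 equal shares of 1/18 among Chidinma, Morounke, Folake.
Chidinma is living and takes 1/18.
Morounke is living and takes 1/18.
Folake is living and takes 1/18.
Adaeze is living and takes 1/6.

Adaeze 1/6; Chidinma 1/18; Chukwudi 1/6; Folake 1/18; Jide 1/6; Morounke 1/18; Temitope 1/6; Yetunde 1/6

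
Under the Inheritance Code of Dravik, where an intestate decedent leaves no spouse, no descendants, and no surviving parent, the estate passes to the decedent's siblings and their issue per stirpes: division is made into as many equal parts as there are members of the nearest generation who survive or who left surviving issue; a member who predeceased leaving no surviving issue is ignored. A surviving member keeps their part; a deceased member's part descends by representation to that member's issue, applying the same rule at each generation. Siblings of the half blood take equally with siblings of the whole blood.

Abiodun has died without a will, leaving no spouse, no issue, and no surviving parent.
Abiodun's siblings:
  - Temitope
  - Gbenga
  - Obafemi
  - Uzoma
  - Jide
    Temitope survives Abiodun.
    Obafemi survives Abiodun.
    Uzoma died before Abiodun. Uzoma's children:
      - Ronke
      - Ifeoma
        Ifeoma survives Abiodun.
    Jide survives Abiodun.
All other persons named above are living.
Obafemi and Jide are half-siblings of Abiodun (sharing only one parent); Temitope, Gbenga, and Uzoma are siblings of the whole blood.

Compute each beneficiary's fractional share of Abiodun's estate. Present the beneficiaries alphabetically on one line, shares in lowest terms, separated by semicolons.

Gbenga 1/5; Ifeoma 1/10; Jide 1/5; Obafemi 1/5; Ronke 1/10; Temitope 1/5

No spouse, descendants, or parent survives, so the estate passes to Abiodun's siblings per stirpes.
Half-blood and whole-blood siblings take equally under the stated rule.
The estate is divided into 5 equal shares of 1/5 among Temitope, Gbenga, Obafemi, Uzoma, Jide.
Temitope is living and takes 1/5.
Gbenga is living and takes 1/5.
Obafemi is living and takes 1/5.
Uzoma predeceased; the 1/5 allotted to Uzoma's branch passes to Uzoma's issue by representation.
The 1/5 is divided into 2 equal shares of 1/10 among Ronke, Ifeoma.
Ronke is living and takes 1/10.
Ifeoma is living and takes 1/10.
Jide is living and takes 1/5.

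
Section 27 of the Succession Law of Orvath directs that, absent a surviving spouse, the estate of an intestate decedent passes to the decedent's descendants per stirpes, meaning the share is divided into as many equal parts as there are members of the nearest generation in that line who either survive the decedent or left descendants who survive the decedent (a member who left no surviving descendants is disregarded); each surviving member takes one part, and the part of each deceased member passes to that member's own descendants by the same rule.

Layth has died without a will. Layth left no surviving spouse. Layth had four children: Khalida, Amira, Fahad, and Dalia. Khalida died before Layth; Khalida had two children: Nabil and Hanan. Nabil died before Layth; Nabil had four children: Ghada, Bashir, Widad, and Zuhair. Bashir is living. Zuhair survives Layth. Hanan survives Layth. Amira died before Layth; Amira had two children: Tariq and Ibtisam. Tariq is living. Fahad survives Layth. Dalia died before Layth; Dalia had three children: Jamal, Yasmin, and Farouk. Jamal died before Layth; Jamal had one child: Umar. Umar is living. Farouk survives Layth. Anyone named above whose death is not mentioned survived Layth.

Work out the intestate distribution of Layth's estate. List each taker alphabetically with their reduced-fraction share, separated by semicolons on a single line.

Bashir 1/32; Fahad 1/4; Farouk 1/12; Ghada 1/32; Hanan 1/8; Ibtisam 1/8; Tariq 1/8; Umar 1/12; Widad 1/32; Yasmin 1/12; Zuhair 1/32

There is no surviving spouse, so the entire estate passes to Layth's descendants per stirpes.
The estate is divided into 4 equal shares of 1/4 among Khalida, Amira, Fahad, Dalia.
Khalida predeceased; the 1/4 allotted to Khalida's branch passes to Khalida's issue by representation.
The 1/4 is divided into 2 equal shares of 1/8 among Nabil, Hanan.
Nabil predeceased; the 1/8 allotted to Nabil's branch passes to Nabil's issue by representation.
The 1/8 is divided into 4 equal shares of 1/32 among Ghada, Bashir, Widad, Zuhair.
Ghada is living and takes 1/32.
Bashir is living and takes 1/32.
Widad is living and takes 1/32.
Zuhair is living and takes 1/32.
Hanan is living and takes 1/8.
Amira predeceased; the 1/4 allotted to Amira's branch passes to Amira's issue by representation.
The 1/4 is divided into 2 equal shares of 1/8 among Tariq, Ibtisam.
Tariq is living and takes 1/8.
Ibtisam is living and takes 1/8.
Fahad is living and takes 1/4.
Dalia predeceased; the 1/4 allotted to Dalia's branch passes to Dalia's issue by representation.
The 1/4 is divided into 3 equal shares of 1/12 among Jamal, Yasmin, Farouk.
Jamal predeceased; the 1/12 allotted to Jamal's branch passes to Jamal's issue by representation.
Umar is the sole taker at this level and receives the full 1/12.
Yasmin is living and takes 1/12.
Farouk is living and takes 1/12.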